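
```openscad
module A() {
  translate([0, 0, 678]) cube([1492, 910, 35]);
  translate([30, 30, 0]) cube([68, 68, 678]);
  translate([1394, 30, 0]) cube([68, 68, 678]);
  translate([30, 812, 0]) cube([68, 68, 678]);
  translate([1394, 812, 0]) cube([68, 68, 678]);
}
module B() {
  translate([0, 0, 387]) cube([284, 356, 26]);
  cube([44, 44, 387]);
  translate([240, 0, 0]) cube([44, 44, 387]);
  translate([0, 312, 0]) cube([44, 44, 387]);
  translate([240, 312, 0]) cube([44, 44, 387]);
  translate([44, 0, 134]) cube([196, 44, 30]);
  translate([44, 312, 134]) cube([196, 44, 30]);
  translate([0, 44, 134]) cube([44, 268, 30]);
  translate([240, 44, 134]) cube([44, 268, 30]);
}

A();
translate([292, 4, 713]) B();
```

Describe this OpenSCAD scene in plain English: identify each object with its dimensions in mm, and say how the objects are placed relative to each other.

A is a table: top 1492 mm (x) × 910 mm (y), 35 mm thick, upper face at z = 713 mm, on four 68×68 mm square legs, each inset 30 mm from the nearest pair of top edges, running from z = 0 to the bottom of the top.

B is a simple wooden stool: a rectangular seat 284 mm (x) by 356 mm (y), 26 mm thick, top face at z = 413 mm, on four square legs, each 44×44 mm in cross-section. The legs rest on z = 0, each flush with a corner of the seat. Four stretchers, 44 mm wide and 30 mm tall, connect adjacent legs with their undersides at z = 134 mm, each running between the inner faces of the legs it joins and aligned with the legs' outer faces on the other axis.

The stool is on top of the table.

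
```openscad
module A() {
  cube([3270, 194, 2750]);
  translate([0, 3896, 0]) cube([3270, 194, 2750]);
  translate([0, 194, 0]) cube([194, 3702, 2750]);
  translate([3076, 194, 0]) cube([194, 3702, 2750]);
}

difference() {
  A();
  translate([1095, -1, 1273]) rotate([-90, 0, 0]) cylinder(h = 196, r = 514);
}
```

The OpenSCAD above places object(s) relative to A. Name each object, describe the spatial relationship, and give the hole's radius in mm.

The subtracted cylinder has r = 514 mm.

A is a house frame. The house frame has a circular hole through its front wall. The hole's radius is 514 mm.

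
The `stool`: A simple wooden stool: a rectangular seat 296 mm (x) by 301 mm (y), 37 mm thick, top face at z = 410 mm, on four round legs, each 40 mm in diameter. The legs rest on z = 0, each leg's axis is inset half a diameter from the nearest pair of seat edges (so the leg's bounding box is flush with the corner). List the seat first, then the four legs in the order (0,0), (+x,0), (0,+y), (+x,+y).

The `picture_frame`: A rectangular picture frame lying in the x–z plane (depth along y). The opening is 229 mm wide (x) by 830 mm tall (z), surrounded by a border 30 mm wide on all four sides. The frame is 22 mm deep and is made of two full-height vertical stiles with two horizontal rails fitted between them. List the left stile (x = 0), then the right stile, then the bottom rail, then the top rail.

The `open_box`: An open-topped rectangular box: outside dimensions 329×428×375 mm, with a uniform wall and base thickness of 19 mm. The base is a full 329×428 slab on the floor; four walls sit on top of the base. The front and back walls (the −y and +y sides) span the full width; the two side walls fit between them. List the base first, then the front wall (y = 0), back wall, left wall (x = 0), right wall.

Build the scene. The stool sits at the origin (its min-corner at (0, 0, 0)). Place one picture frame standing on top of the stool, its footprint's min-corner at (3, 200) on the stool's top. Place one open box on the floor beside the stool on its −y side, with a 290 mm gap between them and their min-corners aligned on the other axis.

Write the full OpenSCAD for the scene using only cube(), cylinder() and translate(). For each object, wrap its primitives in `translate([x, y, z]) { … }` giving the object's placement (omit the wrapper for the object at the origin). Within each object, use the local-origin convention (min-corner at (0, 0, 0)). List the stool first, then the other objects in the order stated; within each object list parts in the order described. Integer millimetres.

translate([0, 0, 373]) cube([296, 301, 37]);
translate([20, 20, 0]) cylinder(h = 373, r = 20);
translate([276, 20, 0]) cylinder(h = 373, r = 20);
translate([20, 281, 0]) cylinder(h = 373, r = 20);
translate([276, 281, 0]) cylinder(h = 373, r = 20);
translate([3, 200, 410]) {
  cube([30, 22, 890]);
  translate([259, 0, 0]) cube([30, 22, 890]);
  translate([30, 0, 0]) cube([229, 22, 30]);
  translate([30, 0, 860]) cube([229, 22, 30]);
}
translate([0, -718, 0]) {
  cube([329, 428, 19]);
  translate([0, 0, 19]) cube([329, 19, 356]);
  translate([0, 409, 19]) cube([329, 19, 356]);
  translate([0, 19, 19]) cube([19, 390, 356]);
  translate([310, 19, 19]) cube([19, 390, 356]);
}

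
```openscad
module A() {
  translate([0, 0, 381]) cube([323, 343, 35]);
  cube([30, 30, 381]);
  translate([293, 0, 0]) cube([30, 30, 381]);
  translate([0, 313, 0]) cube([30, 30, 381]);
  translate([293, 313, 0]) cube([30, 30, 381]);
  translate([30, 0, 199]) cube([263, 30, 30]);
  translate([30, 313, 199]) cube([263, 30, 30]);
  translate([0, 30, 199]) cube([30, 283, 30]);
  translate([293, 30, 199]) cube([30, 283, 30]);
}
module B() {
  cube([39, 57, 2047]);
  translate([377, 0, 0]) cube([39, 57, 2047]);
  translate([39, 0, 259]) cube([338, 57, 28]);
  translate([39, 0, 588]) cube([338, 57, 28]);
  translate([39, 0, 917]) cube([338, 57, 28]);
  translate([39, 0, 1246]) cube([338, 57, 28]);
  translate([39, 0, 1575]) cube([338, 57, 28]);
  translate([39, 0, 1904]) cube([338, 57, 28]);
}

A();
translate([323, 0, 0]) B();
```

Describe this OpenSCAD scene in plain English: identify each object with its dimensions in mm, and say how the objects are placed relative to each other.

A is a four-legged stool. The seat is 323×343 mm, 35 mm thick, top at z = 416 mm. It stands on four square legs, each 30×30 mm in cross-section, from z = 0 to the seat underside, each flush with a corner of the seat. Four stretchers, 30 mm wide and 30 mm tall, connect adjacent legs with their undersides at z = 199 mm, each running between the inner faces of the legs it joins and aligned with the legs' outer faces on the other axis.

B is a wooden ladder with two side rails of 39×57 mm section and 2047 mm height, set 416 mm apart overall. Between them run 6 rectangular rungs (57 mm deep, 28 mm thick), front faces flush with the rails' −y face. The bottom of the first rung is 259 mm above the floor and each subsequent rung is 329 mm higher than the one below.

The ladder is against the stool's +x side, with their −y faces flush.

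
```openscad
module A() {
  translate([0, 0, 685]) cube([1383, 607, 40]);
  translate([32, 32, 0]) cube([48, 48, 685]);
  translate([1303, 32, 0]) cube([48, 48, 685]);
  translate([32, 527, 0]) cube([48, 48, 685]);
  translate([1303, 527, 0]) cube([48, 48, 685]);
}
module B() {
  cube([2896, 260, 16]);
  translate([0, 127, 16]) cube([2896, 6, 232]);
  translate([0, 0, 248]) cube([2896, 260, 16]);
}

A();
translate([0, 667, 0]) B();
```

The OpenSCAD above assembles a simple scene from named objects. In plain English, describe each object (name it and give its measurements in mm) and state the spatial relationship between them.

A is a table: top 1383 mm (x) × 607 mm (y), 40 mm thick, upper face at z = 725 mm, on four 48×48 mm square legs, each inset 32 mm from the nearest pair of top edges, running from z = 0 to the bottom of the top.

B is an I-beam lying along x, 2896 mm long. Overall section height 264 mm. Two flanges 260 mm wide (y) and 16 mm thick, one on the floor and one at the top; a web 6 mm thick runs between them, centred on the flange width.

The I-beam is on the floor beside the table on its +y side.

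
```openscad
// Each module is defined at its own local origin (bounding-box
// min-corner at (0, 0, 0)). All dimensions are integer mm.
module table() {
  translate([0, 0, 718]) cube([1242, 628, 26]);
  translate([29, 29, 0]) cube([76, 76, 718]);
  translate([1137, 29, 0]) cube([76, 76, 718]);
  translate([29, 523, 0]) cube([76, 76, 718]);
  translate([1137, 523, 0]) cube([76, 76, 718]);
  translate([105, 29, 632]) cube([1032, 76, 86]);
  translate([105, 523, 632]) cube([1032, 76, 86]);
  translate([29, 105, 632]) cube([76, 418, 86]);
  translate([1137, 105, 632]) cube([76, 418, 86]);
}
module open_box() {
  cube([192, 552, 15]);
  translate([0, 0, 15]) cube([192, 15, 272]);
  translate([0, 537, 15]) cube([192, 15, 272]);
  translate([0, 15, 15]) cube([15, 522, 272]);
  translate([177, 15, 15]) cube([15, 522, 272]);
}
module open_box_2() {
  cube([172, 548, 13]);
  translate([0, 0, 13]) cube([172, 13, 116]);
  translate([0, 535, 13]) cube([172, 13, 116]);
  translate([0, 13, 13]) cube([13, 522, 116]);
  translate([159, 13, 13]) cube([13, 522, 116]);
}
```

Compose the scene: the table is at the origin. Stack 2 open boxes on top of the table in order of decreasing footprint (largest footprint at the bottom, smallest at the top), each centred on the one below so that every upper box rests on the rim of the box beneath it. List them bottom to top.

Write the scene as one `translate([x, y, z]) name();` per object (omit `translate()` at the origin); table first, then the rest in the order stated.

table();
translate([525, 38, 744]) open_box();
translate([535, 40, 1031]) open_box_2();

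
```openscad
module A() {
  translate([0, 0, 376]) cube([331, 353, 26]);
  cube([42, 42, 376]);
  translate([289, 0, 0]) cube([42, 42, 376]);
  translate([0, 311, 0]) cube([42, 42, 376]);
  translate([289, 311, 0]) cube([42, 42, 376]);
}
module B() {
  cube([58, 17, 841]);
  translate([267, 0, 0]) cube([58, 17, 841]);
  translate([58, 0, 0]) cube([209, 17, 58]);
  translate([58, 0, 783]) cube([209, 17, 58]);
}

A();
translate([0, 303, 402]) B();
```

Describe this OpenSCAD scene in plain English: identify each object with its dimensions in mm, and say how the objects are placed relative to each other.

A is a four-legged stool. The seat is a 331×353×26 mm slab whose top surface is at z = 402 mm; four square legs, each 42×42 mm in cross-section, run from the floor (z = 0) to the underside of the seat, each flush with a corner of the seat.

B is a rectangular picture frame lying in the x–z plane (depth along y). The opening is 209 mm wide (x) by 725 mm tall (z), surrounded by a border 58 mm wide on all four sides. The frame is 17 mm deep and is made of two full-height vertical stiles with two horizontal rails fitted between them.

The picture frame is on top of the stool.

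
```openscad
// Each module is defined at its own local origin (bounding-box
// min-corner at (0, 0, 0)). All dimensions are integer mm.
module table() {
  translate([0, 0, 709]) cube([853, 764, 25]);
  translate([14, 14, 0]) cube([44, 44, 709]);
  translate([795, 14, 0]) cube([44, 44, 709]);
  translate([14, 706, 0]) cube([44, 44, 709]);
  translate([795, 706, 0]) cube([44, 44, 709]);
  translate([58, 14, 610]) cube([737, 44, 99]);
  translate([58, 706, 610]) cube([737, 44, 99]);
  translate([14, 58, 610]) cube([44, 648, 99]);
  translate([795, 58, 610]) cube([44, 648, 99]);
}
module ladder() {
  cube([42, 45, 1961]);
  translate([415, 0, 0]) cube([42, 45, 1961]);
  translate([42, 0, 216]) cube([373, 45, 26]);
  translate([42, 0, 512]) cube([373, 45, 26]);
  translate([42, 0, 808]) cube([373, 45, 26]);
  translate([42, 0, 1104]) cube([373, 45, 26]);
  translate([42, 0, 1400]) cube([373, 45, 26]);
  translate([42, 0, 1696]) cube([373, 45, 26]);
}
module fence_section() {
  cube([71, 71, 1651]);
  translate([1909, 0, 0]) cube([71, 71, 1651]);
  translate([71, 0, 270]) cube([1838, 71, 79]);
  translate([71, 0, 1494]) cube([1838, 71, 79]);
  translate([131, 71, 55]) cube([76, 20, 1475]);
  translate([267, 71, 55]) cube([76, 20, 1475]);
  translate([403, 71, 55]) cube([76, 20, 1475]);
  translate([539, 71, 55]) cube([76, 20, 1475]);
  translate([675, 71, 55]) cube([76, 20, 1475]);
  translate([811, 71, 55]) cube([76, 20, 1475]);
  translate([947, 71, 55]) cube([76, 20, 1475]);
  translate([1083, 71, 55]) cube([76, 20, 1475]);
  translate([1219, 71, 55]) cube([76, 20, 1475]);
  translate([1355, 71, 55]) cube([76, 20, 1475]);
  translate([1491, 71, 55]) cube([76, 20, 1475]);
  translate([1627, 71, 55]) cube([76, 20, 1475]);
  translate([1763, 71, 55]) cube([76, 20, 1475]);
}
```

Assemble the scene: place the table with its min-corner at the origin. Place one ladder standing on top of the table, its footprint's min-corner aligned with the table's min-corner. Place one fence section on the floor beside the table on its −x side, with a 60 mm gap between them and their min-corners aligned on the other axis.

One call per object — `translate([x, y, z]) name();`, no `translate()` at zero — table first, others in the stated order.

table();
translate([0, 0, 734]) ladder();
translate([-2040, 0, 0]) fence_section();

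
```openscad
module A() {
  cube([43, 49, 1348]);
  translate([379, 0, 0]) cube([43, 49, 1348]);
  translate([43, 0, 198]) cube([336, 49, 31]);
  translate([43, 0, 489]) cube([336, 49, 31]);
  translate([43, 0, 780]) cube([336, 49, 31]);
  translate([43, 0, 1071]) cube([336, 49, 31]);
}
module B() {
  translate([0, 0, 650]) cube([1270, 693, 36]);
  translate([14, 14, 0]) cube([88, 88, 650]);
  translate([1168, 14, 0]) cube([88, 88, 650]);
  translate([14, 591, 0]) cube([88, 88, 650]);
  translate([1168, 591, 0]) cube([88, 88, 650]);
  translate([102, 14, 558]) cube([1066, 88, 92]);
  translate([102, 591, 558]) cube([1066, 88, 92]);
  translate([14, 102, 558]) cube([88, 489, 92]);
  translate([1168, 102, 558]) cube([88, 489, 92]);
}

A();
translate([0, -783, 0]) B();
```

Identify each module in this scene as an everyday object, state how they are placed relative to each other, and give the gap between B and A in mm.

A is a ladder. B is a table. The table is on the floor beside the ladder on its −y side. The gap between the table and the ladder is 90 mm.

The table's nearest face is 90 mm from the ladder's −y face.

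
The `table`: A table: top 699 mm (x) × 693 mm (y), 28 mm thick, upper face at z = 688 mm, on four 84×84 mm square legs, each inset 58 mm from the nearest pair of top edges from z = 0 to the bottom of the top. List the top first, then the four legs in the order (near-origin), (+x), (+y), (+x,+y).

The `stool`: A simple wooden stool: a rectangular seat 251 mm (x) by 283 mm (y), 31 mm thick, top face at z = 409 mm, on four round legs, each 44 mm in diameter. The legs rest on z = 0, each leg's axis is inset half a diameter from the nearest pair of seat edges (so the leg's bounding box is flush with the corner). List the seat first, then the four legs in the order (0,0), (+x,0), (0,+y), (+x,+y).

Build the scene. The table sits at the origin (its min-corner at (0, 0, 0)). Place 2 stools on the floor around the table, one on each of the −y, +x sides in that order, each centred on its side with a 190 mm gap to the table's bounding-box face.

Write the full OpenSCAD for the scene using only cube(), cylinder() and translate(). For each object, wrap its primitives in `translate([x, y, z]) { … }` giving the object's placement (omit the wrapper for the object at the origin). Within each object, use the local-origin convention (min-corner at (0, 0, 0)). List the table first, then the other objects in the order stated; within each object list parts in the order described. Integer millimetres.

translate([0, 0, 660]) cube([699, 693, 28]);
translate([58, 58, 0]) cube([84, 84, 660]);
translate([557, 58, 0]) cube([84, 84, 660]);
translate([58, 551, 0]) cube([84, 84, 660]);
translate([557, 551, 0]) cube([84, 84, 660]);
translate([224, -473, 0]) {
  translate([0, 0, 378]) cube([251, 283, 31]);
  translate([22, 22, 0]) cylinder(h = 378, r = 22);
  translate([229, 22, 0]) cylinder(h = 378, r = 22);
  translate([22, 261, 0]) cylinder(h = 378, r = 22);
  translate([229, 261, 0]) cylinder(h = 378, r = 22);
}
translate([889, 205, 0]) {
  translate([0, 0, 378]) cube([251, 283, 31]);
  translate([22, 22, 0]) cylinder(h = 378, r = 22);
  translate([229, 22, 0]) cylinder(h = 378, r = 22);
  translate([22, 261, 0]) cylinder(h = 378, r = 22);
  translate([229, 261, 0]) cylinder(h = 378, r = 22);
}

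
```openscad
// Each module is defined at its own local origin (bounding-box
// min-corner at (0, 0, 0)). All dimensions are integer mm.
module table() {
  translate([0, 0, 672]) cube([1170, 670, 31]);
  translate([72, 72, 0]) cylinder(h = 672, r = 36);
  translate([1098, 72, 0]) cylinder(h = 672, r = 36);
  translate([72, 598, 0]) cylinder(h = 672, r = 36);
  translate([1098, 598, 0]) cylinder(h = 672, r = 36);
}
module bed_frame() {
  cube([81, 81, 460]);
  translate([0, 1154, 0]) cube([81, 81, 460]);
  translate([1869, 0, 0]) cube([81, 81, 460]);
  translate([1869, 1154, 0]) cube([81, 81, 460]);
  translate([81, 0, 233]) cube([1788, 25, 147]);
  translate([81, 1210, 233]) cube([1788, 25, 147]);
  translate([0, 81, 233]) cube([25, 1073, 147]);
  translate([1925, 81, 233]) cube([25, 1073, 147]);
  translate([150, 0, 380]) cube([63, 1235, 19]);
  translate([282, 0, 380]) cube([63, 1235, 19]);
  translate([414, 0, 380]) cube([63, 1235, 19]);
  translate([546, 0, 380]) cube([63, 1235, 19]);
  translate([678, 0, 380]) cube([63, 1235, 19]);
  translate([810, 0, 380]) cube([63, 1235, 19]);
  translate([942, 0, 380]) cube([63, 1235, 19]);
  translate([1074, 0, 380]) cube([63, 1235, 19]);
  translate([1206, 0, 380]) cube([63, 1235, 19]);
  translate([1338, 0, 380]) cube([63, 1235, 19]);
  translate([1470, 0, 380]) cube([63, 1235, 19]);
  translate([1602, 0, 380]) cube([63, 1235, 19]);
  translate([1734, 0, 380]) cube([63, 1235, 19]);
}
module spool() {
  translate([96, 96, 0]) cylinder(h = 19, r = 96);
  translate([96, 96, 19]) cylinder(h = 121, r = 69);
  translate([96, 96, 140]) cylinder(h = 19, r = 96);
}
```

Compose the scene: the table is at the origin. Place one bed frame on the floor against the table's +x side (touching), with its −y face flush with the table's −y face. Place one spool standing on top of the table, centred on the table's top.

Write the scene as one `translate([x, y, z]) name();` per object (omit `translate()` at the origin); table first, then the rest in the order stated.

table();
translate([1170, 0, 0]) bed_frame();
translate([489, 239, 703]) spool();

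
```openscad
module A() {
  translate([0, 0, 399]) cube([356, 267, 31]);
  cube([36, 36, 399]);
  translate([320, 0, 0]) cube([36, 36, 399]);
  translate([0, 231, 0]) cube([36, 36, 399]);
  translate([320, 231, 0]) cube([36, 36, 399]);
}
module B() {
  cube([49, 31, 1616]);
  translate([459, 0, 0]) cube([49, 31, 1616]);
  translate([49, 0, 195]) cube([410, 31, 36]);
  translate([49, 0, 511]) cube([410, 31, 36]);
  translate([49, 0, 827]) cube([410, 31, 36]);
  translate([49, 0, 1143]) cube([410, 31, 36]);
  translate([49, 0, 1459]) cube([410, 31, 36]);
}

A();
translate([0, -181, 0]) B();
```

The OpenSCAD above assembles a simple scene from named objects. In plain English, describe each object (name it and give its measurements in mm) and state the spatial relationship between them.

A is a four-legged stool. The seat is a 356×267×31 mm slab whose top surface is at z = 430 mm; four square legs, each 36×36 mm in cross-section, run from the floor (z = 0) to the underside of the seat, each flush with a corner of the seat.

B is a wooden ladder with two side rails of 49×31 mm section and 1616 mm height, set 508 mm apart overall. Between them run 5 rectangular rungs (31 mm deep, 36 mm thick), front faces flush with the rails' −y face. The bottom of the first rung is 195 mm above the floor and each subsequent rung is 316 mm higher than the one below.

The ladder is on the floor beside the stool on its −y side.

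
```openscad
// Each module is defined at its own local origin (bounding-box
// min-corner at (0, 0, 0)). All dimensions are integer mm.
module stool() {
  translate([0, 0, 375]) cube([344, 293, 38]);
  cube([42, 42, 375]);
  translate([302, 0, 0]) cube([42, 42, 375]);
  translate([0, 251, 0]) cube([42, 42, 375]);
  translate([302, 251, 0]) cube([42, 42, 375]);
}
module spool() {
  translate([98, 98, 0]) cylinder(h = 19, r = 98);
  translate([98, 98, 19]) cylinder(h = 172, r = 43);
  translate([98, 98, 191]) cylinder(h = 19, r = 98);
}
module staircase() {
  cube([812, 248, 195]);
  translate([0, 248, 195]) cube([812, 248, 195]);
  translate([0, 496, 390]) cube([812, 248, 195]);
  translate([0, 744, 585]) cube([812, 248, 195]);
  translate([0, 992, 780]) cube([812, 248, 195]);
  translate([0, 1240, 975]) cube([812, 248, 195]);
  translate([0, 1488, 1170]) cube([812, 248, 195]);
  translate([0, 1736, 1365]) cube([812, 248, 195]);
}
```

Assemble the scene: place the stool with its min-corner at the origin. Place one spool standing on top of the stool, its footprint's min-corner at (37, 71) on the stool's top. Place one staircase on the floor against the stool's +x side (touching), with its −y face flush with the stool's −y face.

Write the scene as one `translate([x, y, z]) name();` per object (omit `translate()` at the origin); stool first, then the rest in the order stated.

stool();
translate([37, 71, 413]) spool();
translate([344, 0, 0]) staircase();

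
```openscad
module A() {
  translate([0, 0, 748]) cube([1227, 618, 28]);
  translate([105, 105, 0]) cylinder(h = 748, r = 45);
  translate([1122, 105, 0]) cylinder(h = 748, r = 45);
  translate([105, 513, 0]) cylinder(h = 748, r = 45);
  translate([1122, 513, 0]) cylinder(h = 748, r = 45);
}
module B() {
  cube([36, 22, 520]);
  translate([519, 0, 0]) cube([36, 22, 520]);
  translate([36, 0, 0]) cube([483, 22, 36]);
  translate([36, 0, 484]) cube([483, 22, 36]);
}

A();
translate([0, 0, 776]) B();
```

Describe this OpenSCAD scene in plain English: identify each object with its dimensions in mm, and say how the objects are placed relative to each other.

A is a table with a 1227×618 mm rectangular top, 28 mm thick, top surface at z = 776 mm, supported by four round legs of 90 mm diameter, each leg's bounding box inset 60 mm from the nearest pair of top edges, running from the floor.

B is a picture frame with a 483×448 mm rectangular opening (x by z) and a uniform 36 mm border on every side. Frame depth is 22 mm along y. It is built from two vertical stiles running the full outside height and two horizontal rails spanning the gap between the stiles.

The picture frame is on top of the table.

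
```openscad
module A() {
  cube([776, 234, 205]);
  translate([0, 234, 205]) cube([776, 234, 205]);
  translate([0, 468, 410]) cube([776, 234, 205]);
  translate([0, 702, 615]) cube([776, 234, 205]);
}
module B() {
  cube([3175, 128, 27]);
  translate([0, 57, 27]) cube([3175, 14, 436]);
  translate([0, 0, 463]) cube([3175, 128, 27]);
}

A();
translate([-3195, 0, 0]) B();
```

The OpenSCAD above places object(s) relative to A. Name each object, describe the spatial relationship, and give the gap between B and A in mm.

The I-beam's nearest face is 20 mm from the staircase's −x face.

A is a staircase. B is an I-beam. The I-beam is on the floor beside the staircase on its −x side. The gap between the I-beam and the staircase is 20 mm.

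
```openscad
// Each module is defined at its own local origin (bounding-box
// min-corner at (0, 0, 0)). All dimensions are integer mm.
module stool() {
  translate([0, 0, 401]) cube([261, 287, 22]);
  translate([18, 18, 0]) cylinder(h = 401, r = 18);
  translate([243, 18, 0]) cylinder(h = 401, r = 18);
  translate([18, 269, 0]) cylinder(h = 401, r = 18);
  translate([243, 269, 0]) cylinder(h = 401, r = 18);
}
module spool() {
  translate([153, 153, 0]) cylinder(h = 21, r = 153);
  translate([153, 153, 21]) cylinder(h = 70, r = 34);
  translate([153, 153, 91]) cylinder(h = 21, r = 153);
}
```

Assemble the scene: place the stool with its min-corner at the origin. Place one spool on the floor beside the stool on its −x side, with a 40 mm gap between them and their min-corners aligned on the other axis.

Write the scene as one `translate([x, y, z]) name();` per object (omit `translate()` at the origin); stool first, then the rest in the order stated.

stool();
translate([-346, 0, 0]) spool();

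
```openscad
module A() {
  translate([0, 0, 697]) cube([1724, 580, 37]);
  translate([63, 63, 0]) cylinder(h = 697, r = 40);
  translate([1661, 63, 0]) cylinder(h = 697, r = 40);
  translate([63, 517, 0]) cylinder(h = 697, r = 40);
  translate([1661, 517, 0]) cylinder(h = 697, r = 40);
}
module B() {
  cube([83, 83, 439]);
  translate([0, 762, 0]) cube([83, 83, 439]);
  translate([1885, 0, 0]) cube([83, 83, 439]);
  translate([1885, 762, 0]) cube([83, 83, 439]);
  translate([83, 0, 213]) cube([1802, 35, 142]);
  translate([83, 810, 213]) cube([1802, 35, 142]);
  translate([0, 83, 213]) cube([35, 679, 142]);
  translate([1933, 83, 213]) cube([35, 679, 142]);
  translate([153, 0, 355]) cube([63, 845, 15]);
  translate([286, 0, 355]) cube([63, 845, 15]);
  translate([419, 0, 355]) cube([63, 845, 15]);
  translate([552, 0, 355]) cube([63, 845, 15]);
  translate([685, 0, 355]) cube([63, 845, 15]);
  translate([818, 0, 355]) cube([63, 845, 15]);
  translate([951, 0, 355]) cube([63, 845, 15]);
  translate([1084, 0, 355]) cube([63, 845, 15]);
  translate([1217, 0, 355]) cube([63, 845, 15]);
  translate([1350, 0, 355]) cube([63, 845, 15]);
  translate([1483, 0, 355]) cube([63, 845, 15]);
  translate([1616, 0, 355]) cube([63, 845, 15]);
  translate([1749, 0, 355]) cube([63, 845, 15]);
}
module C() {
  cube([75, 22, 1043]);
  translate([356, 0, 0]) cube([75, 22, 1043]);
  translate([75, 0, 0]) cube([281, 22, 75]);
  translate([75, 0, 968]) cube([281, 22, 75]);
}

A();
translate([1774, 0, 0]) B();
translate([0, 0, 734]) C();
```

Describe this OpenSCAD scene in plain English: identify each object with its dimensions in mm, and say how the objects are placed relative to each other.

A is a table: top 1724 mm (x) × 580 mm (y), 37 mm thick, upper face at z = 734 mm, on four round legs of 80 mm diameter, each leg's bounding box inset 23 mm from the nearest pair of top edges, running from z = 0 to the bottom of the top.

B is a bed frame 1968 mm long (x) by 845 mm wide (y). Four 83×83 mm corner posts, 439 mm tall, at the corners of the footprint. Four rails of 35 mm thickness and 142 mm height run between adjacent posts with their undersides at z = 213 mm, their outer faces flush with the outside of the frame (the two x-running rails run between the posts' inner faces; the two y-running rails run between the posts' inner faces). 13 slats, each 63 mm wide (x) and 15 mm thick, lie across the top of the two x-running rails, running the full 845 mm width of the frame in y; the slats are evenly spaced along x between the inner faces of the end posts with equal gaps (rounded down to the nearest mm) at the −x end and between each pair — any rounding remainder accumulates at the +x end.

C is a picture frame with a 281×893 mm rectangular opening (x by z) and a uniform 75 mm border on every side. Frame depth is 22 mm along y. It is built from two vertical stiles running the full outside height and two horizontal rails spanning the gap between the stiles.

The bed frame is on the floor beside the table on its +x side. The picture frame is on top of the table.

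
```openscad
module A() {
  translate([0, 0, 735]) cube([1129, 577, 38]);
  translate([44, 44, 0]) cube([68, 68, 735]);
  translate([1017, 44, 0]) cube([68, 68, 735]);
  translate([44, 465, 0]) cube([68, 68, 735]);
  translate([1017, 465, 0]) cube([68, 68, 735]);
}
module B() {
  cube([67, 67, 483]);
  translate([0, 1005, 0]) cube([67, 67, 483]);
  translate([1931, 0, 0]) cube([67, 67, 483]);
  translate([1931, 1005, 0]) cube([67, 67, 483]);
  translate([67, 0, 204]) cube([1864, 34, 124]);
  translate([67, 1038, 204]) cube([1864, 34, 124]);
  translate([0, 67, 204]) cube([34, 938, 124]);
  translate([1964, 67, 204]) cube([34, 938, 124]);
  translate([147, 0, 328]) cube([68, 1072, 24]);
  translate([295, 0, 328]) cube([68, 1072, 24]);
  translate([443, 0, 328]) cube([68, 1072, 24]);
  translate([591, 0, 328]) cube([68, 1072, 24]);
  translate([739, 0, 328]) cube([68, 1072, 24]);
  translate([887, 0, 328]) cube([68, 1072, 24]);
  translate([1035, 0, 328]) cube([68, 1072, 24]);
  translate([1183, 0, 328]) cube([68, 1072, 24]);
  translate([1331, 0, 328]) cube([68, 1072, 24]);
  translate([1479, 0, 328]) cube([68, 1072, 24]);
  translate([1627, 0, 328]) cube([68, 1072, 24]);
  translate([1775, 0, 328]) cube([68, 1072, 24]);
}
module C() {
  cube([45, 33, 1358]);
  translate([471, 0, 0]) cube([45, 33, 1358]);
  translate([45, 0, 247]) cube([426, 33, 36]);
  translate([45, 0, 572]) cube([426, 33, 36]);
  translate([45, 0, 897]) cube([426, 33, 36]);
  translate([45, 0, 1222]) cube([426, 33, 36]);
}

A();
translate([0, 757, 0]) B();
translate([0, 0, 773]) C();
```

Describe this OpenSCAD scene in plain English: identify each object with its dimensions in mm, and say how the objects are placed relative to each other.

A is a table with a 1129×577 mm rectangular top, 38 mm thick, top surface at z = 773 mm, supported by four 68×68 mm square legs, each inset 44 mm from the nearest pair of top edges, running from the floor.

B is a bed frame 1998 mm long (x) by 1072 mm wide (y). Four 67×67 mm corner posts, 483 mm tall, at the corners of the footprint. Four rails of 34 mm thickness and 124 mm height run between adjacent posts with their undersides at z = 204 mm, their outer faces flush with the outside of the frame (the two x-running rails run between the posts' inner faces; the two y-running rails run between the posts' inner faces). 12 slats, each 68 mm wide (x) and 24 mm thick, lie across the top of the two x-running rails, running the full 1072 mm width of the frame in y; the slats are evenly spaced along x between the inner faces of the end posts with equal gaps (rounded down to the nearest mm) at the −x end and between each pair — any rounding remainder accumulates at the +x end.

C is a straight ladder. Two 45×33 mm vertical rails, 1358 mm tall, stand 516 mm apart (outside-to-outside) with their front faces coplanar on the −y side. 4 rungs, each 33 mm deep and 36 mm tall, span between the inner faces of the rails, front faces flush with the rails. The lowest rung's underside is at z = 247 mm and rungs are spaced 325 mm apart (underside to underside).

The bed frame is on the floor beside the table on its +y side. The ladder is on top of the table.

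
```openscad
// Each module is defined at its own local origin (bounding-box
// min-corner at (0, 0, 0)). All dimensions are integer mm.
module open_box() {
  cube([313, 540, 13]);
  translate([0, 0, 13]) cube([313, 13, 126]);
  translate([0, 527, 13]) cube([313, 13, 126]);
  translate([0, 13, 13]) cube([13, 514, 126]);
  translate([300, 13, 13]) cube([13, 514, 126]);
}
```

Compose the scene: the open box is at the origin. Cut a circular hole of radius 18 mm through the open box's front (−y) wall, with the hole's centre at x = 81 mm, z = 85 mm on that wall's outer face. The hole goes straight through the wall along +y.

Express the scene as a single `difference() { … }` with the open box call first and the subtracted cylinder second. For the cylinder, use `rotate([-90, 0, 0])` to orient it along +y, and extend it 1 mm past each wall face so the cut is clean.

difference() {
  open_box();
  translate([81, -1, 85]) rotate([-90, 0, 0]) cylinder(h = 15, r = 18);
}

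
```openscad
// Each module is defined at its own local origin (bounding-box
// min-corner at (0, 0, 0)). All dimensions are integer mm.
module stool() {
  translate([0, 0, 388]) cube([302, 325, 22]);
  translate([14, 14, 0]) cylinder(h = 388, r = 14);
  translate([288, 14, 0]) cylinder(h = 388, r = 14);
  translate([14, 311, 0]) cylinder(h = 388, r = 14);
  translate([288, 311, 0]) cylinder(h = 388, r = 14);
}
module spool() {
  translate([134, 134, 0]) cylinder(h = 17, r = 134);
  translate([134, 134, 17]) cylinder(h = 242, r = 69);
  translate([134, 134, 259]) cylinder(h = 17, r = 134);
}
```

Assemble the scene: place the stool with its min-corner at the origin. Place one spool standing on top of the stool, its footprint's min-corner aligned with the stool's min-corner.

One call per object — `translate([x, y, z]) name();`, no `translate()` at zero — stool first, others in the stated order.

stool();
translate([0, 0, 410]) spool();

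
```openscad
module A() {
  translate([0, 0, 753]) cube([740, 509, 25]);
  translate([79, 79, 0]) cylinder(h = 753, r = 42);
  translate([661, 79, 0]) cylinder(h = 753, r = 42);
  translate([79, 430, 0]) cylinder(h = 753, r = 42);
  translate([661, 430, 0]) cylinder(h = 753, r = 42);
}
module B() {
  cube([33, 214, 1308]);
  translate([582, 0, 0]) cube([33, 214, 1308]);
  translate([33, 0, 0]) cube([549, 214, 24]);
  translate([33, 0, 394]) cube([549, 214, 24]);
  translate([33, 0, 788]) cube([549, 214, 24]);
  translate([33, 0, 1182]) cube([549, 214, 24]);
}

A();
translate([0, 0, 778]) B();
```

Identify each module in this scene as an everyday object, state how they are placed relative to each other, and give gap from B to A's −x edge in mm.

The bookshelf's min-x is at 0; the table's min-x is 0; gap = 0 mm.

A is a table. B is a bookshelf. The bookshelf is on top of the table. The gap from the bookshelf to the table's −x edge is 0 mm.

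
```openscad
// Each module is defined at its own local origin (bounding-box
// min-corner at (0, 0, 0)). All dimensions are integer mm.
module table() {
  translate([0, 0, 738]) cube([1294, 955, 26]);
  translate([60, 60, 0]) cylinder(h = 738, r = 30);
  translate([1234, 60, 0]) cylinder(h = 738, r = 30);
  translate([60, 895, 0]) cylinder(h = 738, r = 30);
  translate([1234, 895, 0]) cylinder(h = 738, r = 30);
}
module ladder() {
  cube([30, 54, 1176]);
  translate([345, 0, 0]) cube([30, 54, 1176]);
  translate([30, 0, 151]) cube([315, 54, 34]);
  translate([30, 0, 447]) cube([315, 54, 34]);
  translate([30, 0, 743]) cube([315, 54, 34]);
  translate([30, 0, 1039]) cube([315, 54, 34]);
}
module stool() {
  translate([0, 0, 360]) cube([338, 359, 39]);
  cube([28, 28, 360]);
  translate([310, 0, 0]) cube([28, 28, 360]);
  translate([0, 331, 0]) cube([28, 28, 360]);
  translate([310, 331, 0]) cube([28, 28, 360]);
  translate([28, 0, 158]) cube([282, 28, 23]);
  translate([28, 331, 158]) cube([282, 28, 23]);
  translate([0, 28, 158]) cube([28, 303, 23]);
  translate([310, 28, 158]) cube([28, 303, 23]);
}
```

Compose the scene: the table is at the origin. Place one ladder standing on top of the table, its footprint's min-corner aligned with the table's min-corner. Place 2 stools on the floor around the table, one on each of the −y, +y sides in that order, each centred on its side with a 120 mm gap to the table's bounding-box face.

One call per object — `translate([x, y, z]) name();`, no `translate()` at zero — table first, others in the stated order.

table();
translate([0, 0, 764]) ladder();
translate([478, -479, 0]) stool();
translate([478, 1075, 0]) stool();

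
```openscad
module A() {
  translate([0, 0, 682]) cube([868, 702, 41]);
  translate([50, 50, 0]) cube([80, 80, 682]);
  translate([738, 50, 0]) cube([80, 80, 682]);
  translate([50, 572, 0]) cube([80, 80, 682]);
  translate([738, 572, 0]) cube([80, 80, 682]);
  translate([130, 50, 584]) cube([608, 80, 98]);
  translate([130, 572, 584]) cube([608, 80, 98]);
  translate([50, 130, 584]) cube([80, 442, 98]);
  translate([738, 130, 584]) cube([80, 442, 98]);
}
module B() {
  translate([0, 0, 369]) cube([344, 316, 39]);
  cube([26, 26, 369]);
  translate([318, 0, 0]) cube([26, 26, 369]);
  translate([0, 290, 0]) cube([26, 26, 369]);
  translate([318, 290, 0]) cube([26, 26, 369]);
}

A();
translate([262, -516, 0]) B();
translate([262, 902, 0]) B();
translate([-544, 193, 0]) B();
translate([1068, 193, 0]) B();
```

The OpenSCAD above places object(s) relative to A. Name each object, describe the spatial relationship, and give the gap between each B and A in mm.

Each stool's nearest face is 200 mm from the table's bounding box.

A is a table. B is a stool. Four stools sit around the table at the −y, +y, −x, +x sides. The gap between each stool and the table is 200 mm.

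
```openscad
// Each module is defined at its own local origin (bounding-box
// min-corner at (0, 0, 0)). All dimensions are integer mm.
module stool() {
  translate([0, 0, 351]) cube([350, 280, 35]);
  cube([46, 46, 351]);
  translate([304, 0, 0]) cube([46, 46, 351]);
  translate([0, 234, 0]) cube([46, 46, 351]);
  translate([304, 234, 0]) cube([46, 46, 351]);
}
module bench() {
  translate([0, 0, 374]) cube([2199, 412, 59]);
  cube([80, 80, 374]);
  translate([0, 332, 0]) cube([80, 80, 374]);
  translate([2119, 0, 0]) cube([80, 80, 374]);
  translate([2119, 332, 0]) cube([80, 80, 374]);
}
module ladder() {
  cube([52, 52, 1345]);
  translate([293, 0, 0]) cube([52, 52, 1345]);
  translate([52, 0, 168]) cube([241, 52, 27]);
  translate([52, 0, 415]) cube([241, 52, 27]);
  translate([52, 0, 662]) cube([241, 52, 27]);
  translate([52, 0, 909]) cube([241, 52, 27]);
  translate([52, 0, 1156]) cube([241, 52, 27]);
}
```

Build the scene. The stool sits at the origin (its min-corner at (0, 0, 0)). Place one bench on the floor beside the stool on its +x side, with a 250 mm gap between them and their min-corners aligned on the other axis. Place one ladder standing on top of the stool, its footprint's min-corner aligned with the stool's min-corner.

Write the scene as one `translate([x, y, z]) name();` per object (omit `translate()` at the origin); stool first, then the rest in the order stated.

stool();
translate([600, 0, 0]) bench();
translate([0, 0, 386]) ladder();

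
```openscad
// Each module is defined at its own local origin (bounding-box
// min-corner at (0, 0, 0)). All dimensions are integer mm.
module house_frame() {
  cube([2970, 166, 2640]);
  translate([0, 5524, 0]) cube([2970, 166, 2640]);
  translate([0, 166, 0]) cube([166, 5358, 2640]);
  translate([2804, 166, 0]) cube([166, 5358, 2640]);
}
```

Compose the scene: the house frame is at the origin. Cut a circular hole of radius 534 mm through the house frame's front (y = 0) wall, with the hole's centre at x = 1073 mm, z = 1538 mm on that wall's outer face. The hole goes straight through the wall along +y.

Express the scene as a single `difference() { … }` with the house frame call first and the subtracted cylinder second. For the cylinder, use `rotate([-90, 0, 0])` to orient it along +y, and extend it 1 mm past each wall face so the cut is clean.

difference() {
  house_frame();
  translate([1073, -1, 1538]) rotate([-90, 0, 0]) cylinder(h = 168, r = 534);
}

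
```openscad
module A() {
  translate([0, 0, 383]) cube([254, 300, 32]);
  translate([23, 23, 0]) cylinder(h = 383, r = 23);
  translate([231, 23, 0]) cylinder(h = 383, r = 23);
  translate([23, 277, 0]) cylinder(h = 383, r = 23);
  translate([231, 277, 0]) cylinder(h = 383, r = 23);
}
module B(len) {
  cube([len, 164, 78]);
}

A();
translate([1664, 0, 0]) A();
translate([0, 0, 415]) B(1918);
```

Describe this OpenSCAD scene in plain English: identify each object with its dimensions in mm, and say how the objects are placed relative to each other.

A is a four-legged stool. The seat is a 254×300×32 mm slab whose top surface is at z = 415 mm; four round legs, each 46 mm in diameter, run from the floor (z = 0) to the underside of the seat, each leg's axis is inset half a diameter from the nearest pair of seat edges (so the leg's bounding box is flush with the corner).

B is a rectangular beam 1918 mm long (x), 164 mm deep (y), 78 mm thick (z).

The beam spans the tops of two stools placed 1410 mm apart, resting at z = 415 mm.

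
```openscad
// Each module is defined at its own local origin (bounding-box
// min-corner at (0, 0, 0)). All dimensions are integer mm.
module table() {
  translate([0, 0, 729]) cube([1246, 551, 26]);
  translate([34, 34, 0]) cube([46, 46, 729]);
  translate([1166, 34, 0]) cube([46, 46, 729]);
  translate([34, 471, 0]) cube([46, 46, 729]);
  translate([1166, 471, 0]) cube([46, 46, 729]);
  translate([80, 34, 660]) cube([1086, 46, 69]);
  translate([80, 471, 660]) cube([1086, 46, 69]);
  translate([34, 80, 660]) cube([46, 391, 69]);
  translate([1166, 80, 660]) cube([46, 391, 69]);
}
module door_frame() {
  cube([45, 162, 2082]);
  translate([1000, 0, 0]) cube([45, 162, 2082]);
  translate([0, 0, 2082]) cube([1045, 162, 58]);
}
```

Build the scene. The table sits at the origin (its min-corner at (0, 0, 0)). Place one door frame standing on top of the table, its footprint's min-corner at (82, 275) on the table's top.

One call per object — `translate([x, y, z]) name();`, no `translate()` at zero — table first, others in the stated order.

table();
translate([82, 275, 755]) door_frame();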